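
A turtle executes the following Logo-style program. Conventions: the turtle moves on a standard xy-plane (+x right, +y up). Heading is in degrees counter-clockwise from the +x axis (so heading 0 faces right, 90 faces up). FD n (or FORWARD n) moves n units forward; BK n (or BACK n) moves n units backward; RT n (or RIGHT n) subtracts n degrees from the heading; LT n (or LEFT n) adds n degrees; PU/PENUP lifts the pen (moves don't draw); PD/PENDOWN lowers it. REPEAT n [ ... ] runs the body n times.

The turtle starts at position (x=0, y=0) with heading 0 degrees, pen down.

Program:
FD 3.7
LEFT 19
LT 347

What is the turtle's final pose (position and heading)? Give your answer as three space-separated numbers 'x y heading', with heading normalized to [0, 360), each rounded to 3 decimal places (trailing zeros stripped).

Answer: 3.7 0 6

Derivation:
Executing turtle program step by step:
Start: pos=(0,0), heading=0, pen down
FD 3.7: (0,0) -> (3.7,0) [heading=0, draw]
LT 19: heading 0 -> 19
LT 347: heading 19 -> 6
Final: pos=(3.7,0), heading=6, 1 segment(s) drawn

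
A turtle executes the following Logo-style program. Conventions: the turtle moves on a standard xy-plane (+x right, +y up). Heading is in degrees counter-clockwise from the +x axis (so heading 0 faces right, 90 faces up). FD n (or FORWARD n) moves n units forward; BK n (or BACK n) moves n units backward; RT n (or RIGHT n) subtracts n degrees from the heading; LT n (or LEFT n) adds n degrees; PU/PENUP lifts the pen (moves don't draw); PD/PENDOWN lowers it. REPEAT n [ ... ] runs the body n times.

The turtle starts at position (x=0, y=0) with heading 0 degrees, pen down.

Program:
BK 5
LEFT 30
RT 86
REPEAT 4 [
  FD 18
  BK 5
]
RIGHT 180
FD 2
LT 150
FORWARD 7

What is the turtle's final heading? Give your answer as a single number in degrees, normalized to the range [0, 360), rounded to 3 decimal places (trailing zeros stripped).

Executing turtle program step by step:
Start: pos=(0,0), heading=0, pen down
BK 5: (0,0) -> (-5,0) [heading=0, draw]
LT 30: heading 0 -> 30
RT 86: heading 30 -> 304
REPEAT 4 [
  -- iteration 1/4 --
  FD 18: (-5,0) -> (5.065,-14.923) [heading=304, draw]
  BK 5: (5.065,-14.923) -> (2.27,-10.777) [heading=304, draw]
  -- iteration 2/4 --
  FD 18: (2.27,-10.777) -> (12.335,-25.7) [heading=304, draw]
  BK 5: (12.335,-25.7) -> (9.539,-21.555) [heading=304, draw]
  -- iteration 3/4 --
  FD 18: (9.539,-21.555) -> (19.604,-36.478) [heading=304, draw]
  BK 5: (19.604,-36.478) -> (16.809,-32.332) [heading=304, draw]
  -- iteration 4/4 --
  FD 18: (16.809,-32.332) -> (26.874,-47.255) [heading=304, draw]
  BK 5: (26.874,-47.255) -> (24.078,-43.11) [heading=304, draw]
]
RT 180: heading 304 -> 124
FD 2: (24.078,-43.11) -> (22.96,-41.452) [heading=124, draw]
LT 150: heading 124 -> 274
FD 7: (22.96,-41.452) -> (23.448,-48.435) [heading=274, draw]
Final: pos=(23.448,-48.435), heading=274, 11 segment(s) drawn

Answer: 274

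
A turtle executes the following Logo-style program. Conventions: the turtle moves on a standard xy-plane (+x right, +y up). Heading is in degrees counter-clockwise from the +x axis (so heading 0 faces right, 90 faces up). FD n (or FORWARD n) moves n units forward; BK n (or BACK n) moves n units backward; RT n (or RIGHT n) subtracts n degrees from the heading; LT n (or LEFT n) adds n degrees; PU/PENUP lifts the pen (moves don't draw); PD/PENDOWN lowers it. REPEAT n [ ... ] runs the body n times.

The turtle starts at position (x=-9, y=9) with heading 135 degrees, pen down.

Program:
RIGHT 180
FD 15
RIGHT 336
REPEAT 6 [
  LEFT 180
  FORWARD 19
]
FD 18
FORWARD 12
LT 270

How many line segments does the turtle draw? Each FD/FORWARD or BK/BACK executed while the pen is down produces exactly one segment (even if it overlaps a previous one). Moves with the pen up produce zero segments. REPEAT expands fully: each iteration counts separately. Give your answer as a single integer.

Executing turtle program step by step:
Start: pos=(-9,9), heading=135, pen down
RT 180: heading 135 -> 315
FD 15: (-9,9) -> (1.607,-1.607) [heading=315, draw]
RT 336: heading 315 -> 339
REPEAT 6 [
  -- iteration 1/6 --
  LT 180: heading 339 -> 159
  FD 19: (1.607,-1.607) -> (-16.131,5.202) [heading=159, draw]
  -- iteration 2/6 --
  LT 180: heading 159 -> 339
  FD 19: (-16.131,5.202) -> (1.607,-1.607) [heading=339, draw]
  -- iteration 3/6 --
  LT 180: heading 339 -> 159
  FD 19: (1.607,-1.607) -> (-16.131,5.202) [heading=159, draw]
  -- iteration 4/6 --
  LT 180: heading 159 -> 339
  FD 19: (-16.131,5.202) -> (1.607,-1.607) [heading=339, draw]
  -- iteration 5/6 --
  LT 180: heading 339 -> 159
  FD 19: (1.607,-1.607) -> (-16.131,5.202) [heading=159, draw]
  -- iteration 6/6 --
  LT 180: heading 159 -> 339
  FD 19: (-16.131,5.202) -> (1.607,-1.607) [heading=339, draw]
]
FD 18: (1.607,-1.607) -> (18.411,-8.057) [heading=339, draw]
FD 12: (18.411,-8.057) -> (29.614,-12.358) [heading=339, draw]
LT 270: heading 339 -> 249
Final: pos=(29.614,-12.358), heading=249, 9 segment(s) drawn
Segments drawn: 9

Answer: 9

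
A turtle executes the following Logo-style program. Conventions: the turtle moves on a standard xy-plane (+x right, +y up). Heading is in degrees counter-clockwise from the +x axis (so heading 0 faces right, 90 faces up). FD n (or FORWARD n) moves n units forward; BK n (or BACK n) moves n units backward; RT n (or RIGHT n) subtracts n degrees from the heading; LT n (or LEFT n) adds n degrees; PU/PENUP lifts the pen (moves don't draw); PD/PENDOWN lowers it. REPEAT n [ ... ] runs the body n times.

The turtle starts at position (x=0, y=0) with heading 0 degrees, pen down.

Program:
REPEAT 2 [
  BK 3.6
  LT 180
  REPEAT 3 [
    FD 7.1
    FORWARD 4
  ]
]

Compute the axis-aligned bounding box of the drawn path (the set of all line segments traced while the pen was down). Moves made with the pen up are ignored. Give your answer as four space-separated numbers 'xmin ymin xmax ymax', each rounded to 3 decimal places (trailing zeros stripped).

Executing turtle program step by step:
Start: pos=(0,0), heading=0, pen down
REPEAT 2 [
  -- iteration 1/2 --
  BK 3.6: (0,0) -> (-3.6,0) [heading=0, draw]
  LT 180: heading 0 -> 180
  REPEAT 3 [
    -- iteration 1/3 --
    FD 7.1: (-3.6,0) -> (-10.7,0) [heading=180, draw]
    FD 4: (-10.7,0) -> (-14.7,0) [heading=180, draw]
    -- iteration 2/3 --
    FD 7.1: (-14.7,0) -> (-21.8,0) [heading=180, draw]
    FD 4: (-21.8,0) -> (-25.8,0) [heading=180, draw]
    -- iteration 3/3 --
    FD 7.1: (-25.8,0) -> (-32.9,0) [heading=180, draw]
    FD 4: (-32.9,0) -> (-36.9,0) [heading=180, draw]
  ]
  -- iteration 2/2 --
  BK 3.6: (-36.9,0) -> (-33.3,0) [heading=180, draw]
  LT 180: heading 180 -> 0
  REPEAT 3 [
    -- iteration 1/3 --
    FD 7.1: (-33.3,0) -> (-26.2,0) [heading=0, draw]
    FD 4: (-26.2,0) -> (-22.2,0) [heading=0, draw]
    -- iteration 2/3 --
    FD 7.1: (-22.2,0) -> (-15.1,0) [heading=0, draw]
    FD 4: (-15.1,0) -> (-11.1,0) [heading=0, draw]
    -- iteration 3/3 --
    FD 7.1: (-11.1,0) -> (-4,0) [heading=0, draw]
    FD 4: (-4,0) -> (0,0) [heading=0, draw]
  ]
]
Final: pos=(0,0), heading=0, 14 segment(s) drawn

Segment endpoints: x in {-36.9, -33.3, -32.9, -26.2, -25.8, -22.2, -21.8, -15.1, -14.7, -11.1, -10.7, -4, -3.6, 0, 0}, y in {0, 0, 0, 0, 0, 0, 0, 0, 0, 0, 0, 0, 0, 0}
xmin=-36.9, ymin=0, xmax=0, ymax=0

Answer: -36.9 0 0 0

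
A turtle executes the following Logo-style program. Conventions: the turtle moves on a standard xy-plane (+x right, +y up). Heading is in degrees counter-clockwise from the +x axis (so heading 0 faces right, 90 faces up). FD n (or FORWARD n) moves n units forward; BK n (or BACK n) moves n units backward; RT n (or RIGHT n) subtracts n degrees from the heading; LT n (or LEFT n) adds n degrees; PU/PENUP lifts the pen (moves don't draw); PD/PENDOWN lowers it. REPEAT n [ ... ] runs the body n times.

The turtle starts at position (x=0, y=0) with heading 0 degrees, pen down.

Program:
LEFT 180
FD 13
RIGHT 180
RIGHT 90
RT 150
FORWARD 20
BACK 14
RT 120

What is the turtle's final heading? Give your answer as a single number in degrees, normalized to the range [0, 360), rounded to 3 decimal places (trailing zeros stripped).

Executing turtle program step by step:
Start: pos=(0,0), heading=0, pen down
LT 180: heading 0 -> 180
FD 13: (0,0) -> (-13,0) [heading=180, draw]
RT 180: heading 180 -> 0
RT 90: heading 0 -> 270
RT 150: heading 270 -> 120
FD 20: (-13,0) -> (-23,17.321) [heading=120, draw]
BK 14: (-23,17.321) -> (-16,5.196) [heading=120, draw]
RT 120: heading 120 -> 0
Final: pos=(-16,5.196), heading=0, 3 segment(s) drawn

Answer: 0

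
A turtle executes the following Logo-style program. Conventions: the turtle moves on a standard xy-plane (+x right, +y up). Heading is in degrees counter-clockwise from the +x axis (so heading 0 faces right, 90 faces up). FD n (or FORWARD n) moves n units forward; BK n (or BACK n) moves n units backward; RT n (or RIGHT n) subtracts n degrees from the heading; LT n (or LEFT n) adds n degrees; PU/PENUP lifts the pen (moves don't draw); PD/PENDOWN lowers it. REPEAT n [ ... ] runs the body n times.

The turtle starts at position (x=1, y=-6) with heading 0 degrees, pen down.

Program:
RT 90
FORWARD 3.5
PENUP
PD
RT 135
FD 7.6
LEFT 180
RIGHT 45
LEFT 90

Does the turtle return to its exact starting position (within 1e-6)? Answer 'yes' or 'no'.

Executing turtle program step by step:
Start: pos=(1,-6), heading=0, pen down
RT 90: heading 0 -> 270
FD 3.5: (1,-6) -> (1,-9.5) [heading=270, draw]
PU: pen up
PD: pen down
RT 135: heading 270 -> 135
FD 7.6: (1,-9.5) -> (-4.374,-4.126) [heading=135, draw]
LT 180: heading 135 -> 315
RT 45: heading 315 -> 270
LT 90: heading 270 -> 0
Final: pos=(-4.374,-4.126), heading=0, 2 segment(s) drawn

Start position: (1, -6)
Final position: (-4.374, -4.126)
Distance = 5.691; >= 1e-6 -> NOT closed

Answer: no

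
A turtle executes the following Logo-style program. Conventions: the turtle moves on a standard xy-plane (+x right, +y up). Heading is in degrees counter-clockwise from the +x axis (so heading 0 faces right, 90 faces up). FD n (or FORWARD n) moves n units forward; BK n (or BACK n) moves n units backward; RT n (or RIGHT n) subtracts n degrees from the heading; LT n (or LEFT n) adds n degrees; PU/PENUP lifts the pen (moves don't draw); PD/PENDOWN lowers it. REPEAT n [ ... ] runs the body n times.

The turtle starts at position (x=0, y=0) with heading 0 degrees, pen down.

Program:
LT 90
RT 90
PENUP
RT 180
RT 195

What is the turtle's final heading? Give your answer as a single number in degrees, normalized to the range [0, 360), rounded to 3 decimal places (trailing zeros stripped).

Answer: 345

Derivation:
Executing turtle program step by step:
Start: pos=(0,0), heading=0, pen down
LT 90: heading 0 -> 90
RT 90: heading 90 -> 0
PU: pen up
RT 180: heading 0 -> 180
RT 195: heading 180 -> 345
Final: pos=(0,0), heading=345, 0 segment(s) drawn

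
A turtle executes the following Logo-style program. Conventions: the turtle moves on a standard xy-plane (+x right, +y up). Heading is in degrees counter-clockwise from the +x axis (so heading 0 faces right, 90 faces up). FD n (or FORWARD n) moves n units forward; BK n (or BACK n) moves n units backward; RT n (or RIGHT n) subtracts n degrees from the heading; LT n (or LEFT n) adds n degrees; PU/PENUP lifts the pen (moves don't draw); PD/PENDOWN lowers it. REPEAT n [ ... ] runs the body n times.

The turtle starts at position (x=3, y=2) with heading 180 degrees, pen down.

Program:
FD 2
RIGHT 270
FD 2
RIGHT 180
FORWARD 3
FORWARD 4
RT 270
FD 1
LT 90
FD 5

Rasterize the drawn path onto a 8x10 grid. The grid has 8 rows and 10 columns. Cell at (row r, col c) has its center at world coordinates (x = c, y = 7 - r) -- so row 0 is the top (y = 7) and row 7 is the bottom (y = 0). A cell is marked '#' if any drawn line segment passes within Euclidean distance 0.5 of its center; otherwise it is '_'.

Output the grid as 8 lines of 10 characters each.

Answer: ##________
##________
##________
##________
##________
####______
_#________
_#________

Derivation:
Segment 0: (3,2) -> (1,2)
Segment 1: (1,2) -> (1,0)
Segment 2: (1,0) -> (1,3)
Segment 3: (1,3) -> (1,7)
Segment 4: (1,7) -> (-0,7)
Segment 5: (-0,7) -> (0,2)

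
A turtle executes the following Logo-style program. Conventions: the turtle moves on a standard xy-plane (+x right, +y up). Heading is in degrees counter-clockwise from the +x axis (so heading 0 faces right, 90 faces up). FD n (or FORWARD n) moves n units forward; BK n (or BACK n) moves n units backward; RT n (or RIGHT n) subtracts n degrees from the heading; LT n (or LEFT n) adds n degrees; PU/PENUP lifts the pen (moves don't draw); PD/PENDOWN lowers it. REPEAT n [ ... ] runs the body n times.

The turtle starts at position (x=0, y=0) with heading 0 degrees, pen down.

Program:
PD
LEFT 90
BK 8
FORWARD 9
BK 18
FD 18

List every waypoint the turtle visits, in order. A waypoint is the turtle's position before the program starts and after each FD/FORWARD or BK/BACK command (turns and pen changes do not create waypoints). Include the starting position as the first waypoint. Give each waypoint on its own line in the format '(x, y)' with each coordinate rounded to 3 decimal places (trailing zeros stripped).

Executing turtle program step by step:
Start: pos=(0,0), heading=0, pen down
PD: pen down
LT 90: heading 0 -> 90
BK 8: (0,0) -> (0,-8) [heading=90, draw]
FD 9: (0,-8) -> (0,1) [heading=90, draw]
BK 18: (0,1) -> (0,-17) [heading=90, draw]
FD 18: (0,-17) -> (0,1) [heading=90, draw]
Final: pos=(0,1), heading=90, 4 segment(s) drawn
Waypoints (5 total):
(0, 0)
(0, -8)
(0, 1)
(0, -17)
(0, 1)

Answer: (0, 0)
(0, -8)
(0, 1)
(0, -17)
(0, 1)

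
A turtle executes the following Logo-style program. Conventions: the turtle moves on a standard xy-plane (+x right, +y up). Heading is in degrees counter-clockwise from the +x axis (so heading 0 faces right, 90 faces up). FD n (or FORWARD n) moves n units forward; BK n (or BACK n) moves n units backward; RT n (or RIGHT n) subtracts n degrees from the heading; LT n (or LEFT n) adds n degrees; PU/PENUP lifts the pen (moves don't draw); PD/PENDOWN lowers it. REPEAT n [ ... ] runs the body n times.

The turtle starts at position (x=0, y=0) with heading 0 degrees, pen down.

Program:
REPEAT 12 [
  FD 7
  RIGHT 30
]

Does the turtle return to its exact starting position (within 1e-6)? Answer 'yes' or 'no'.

Executing turtle program step by step:
Start: pos=(0,0), heading=0, pen down
REPEAT 12 [
  -- iteration 1/12 --
  FD 7: (0,0) -> (7,0) [heading=0, draw]
  RT 30: heading 0 -> 330
  -- iteration 2/12 --
  FD 7: (7,0) -> (13.062,-3.5) [heading=330, draw]
  RT 30: heading 330 -> 300
  -- iteration 3/12 --
  FD 7: (13.062,-3.5) -> (16.562,-9.562) [heading=300, draw]
  RT 30: heading 300 -> 270
  -- iteration 4/12 --
  FD 7: (16.562,-9.562) -> (16.562,-16.562) [heading=270, draw]
  RT 30: heading 270 -> 240
  -- iteration 5/12 --
  FD 7: (16.562,-16.562) -> (13.062,-22.624) [heading=240, draw]
  RT 30: heading 240 -> 210
  -- iteration 6/12 --
  FD 7: (13.062,-22.624) -> (7,-26.124) [heading=210, draw]
  RT 30: heading 210 -> 180
  -- iteration 7/12 --
  FD 7: (7,-26.124) -> (0,-26.124) [heading=180, draw]
  RT 30: heading 180 -> 150
  -- iteration 8/12 --
  FD 7: (0,-26.124) -> (-6.062,-22.624) [heading=150, draw]
  RT 30: heading 150 -> 120
  -- iteration 9/12 --
  FD 7: (-6.062,-22.624) -> (-9.562,-16.562) [heading=120, draw]
  RT 30: heading 120 -> 90
  -- iteration 10/12 --
  FD 7: (-9.562,-16.562) -> (-9.562,-9.562) [heading=90, draw]
  RT 30: heading 90 -> 60
  -- iteration 11/12 --
  FD 7: (-9.562,-9.562) -> (-6.062,-3.5) [heading=60, draw]
  RT 30: heading 60 -> 30
  -- iteration 12/12 --
  FD 7: (-6.062,-3.5) -> (0,0) [heading=30, draw]
  RT 30: heading 30 -> 0
]
Final: pos=(0,0), heading=0, 12 segment(s) drawn

Start position: (0, 0)
Final position: (0, 0)
Distance = 0; < 1e-6 -> CLOSED

Answer: yes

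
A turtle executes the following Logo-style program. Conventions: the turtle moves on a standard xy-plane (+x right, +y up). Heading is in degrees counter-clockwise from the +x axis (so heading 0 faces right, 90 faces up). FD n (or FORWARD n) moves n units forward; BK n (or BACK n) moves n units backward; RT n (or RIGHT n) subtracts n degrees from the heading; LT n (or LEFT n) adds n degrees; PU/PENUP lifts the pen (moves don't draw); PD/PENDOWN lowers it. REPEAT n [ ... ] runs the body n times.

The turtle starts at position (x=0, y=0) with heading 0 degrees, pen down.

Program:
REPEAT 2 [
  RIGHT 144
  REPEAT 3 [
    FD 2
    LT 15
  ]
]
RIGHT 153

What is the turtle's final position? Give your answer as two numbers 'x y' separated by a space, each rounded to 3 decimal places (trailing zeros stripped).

Answer: -7.614 -0.199

Derivation:
Executing turtle program step by step:
Start: pos=(0,0), heading=0, pen down
REPEAT 2 [
  -- iteration 1/2 --
  RT 144: heading 0 -> 216
  REPEAT 3 [
    -- iteration 1/3 --
    FD 2: (0,0) -> (-1.618,-1.176) [heading=216, draw]
    LT 15: heading 216 -> 231
    -- iteration 2/3 --
    FD 2: (-1.618,-1.176) -> (-2.877,-2.73) [heading=231, draw]
    LT 15: heading 231 -> 246
    -- iteration 3/3 --
    FD 2: (-2.877,-2.73) -> (-3.69,-4.557) [heading=246, draw]
    LT 15: heading 246 -> 261
  ]
  -- iteration 2/2 --
  RT 144: heading 261 -> 117
  REPEAT 3 [
    -- iteration 1/3 --
    FD 2: (-3.69,-4.557) -> (-4.598,-2.775) [heading=117, draw]
    LT 15: heading 117 -> 132
    -- iteration 2/3 --
    FD 2: (-4.598,-2.775) -> (-5.936,-1.289) [heading=132, draw]
    LT 15: heading 132 -> 147
    -- iteration 3/3 --
    FD 2: (-5.936,-1.289) -> (-7.614,-0.199) [heading=147, draw]
    LT 15: heading 147 -> 162
  ]
]
RT 153: heading 162 -> 9
Final: pos=(-7.614,-0.199), heading=9, 6 segment(s) drawn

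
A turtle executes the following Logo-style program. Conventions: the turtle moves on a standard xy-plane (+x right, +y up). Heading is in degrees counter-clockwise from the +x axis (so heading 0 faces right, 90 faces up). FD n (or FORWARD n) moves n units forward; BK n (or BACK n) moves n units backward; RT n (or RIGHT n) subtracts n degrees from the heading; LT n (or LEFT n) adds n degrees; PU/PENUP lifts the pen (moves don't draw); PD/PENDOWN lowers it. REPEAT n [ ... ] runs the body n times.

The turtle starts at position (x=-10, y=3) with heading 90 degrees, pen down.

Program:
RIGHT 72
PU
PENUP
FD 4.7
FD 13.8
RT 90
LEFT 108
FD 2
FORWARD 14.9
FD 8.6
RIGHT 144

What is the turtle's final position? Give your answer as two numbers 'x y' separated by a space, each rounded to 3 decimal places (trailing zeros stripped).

Executing turtle program step by step:
Start: pos=(-10,3), heading=90, pen down
RT 72: heading 90 -> 18
PU: pen up
PU: pen up
FD 4.7: (-10,3) -> (-5.53,4.452) [heading=18, move]
FD 13.8: (-5.53,4.452) -> (7.595,8.717) [heading=18, move]
RT 90: heading 18 -> 288
LT 108: heading 288 -> 36
FD 2: (7.595,8.717) -> (9.213,9.892) [heading=36, move]
FD 14.9: (9.213,9.892) -> (21.267,18.65) [heading=36, move]
FD 8.6: (21.267,18.65) -> (28.224,23.705) [heading=36, move]
RT 144: heading 36 -> 252
Final: pos=(28.224,23.705), heading=252, 0 segment(s) drawn

Answer: 28.224 23.705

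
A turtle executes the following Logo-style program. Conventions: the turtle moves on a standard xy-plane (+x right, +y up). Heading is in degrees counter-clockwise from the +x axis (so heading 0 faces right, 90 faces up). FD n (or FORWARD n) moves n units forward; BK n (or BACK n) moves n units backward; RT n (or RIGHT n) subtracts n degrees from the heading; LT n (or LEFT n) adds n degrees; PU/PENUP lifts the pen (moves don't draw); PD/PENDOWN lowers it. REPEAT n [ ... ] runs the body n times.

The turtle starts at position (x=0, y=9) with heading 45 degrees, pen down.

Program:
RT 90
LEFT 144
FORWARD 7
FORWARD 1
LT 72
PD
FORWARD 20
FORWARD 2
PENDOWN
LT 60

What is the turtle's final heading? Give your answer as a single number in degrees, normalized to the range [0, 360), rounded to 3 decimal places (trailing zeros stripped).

Executing turtle program step by step:
Start: pos=(0,9), heading=45, pen down
RT 90: heading 45 -> 315
LT 144: heading 315 -> 99
FD 7: (0,9) -> (-1.095,15.914) [heading=99, draw]
FD 1: (-1.095,15.914) -> (-1.251,16.902) [heading=99, draw]
LT 72: heading 99 -> 171
PD: pen down
FD 20: (-1.251,16.902) -> (-21.005,20.03) [heading=171, draw]
FD 2: (-21.005,20.03) -> (-22.981,20.343) [heading=171, draw]
PD: pen down
LT 60: heading 171 -> 231
Final: pos=(-22.981,20.343), heading=231, 4 segment(s) drawn

Answer: 231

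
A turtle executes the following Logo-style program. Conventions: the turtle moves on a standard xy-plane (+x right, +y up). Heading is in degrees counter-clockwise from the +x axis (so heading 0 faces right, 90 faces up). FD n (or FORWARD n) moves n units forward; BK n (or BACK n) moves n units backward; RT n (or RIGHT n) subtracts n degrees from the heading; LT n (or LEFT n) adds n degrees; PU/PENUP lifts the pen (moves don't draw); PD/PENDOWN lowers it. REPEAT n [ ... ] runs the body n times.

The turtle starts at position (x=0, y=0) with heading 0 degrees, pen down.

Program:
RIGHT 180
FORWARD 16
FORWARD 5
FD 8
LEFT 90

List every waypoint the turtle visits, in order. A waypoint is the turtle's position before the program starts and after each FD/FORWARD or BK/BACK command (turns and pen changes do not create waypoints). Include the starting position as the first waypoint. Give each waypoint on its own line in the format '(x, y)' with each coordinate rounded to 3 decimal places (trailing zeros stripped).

Executing turtle program step by step:
Start: pos=(0,0), heading=0, pen down
RT 180: heading 0 -> 180
FD 16: (0,0) -> (-16,0) [heading=180, draw]
FD 5: (-16,0) -> (-21,0) [heading=180, draw]
FD 8: (-21,0) -> (-29,0) [heading=180, draw]
LT 90: heading 180 -> 270
Final: pos=(-29,0), heading=270, 3 segment(s) drawn
Waypoints (4 total):
(0, 0)
(-16, 0)
(-21, 0)
(-29, 0)

Answer: (0, 0)
(-16, 0)
(-21, 0)
(-29, 0)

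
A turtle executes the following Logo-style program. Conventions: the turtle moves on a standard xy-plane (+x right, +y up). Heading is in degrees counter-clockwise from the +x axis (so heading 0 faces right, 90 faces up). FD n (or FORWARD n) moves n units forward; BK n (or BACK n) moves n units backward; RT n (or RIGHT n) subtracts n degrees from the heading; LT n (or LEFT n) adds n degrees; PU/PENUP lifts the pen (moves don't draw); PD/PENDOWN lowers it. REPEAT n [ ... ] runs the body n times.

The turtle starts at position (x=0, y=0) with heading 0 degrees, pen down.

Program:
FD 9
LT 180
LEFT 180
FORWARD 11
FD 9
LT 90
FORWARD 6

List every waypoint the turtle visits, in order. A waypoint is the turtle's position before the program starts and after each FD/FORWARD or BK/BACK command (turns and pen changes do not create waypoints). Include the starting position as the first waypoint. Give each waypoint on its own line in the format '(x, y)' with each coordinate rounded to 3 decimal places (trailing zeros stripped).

Answer: (0, 0)
(9, 0)
(20, 0)
(29, 0)
(29, 6)

Derivation:
Executing turtle program step by step:
Start: pos=(0,0), heading=0, pen down
FD 9: (0,0) -> (9,0) [heading=0, draw]
LT 180: heading 0 -> 180
LT 180: heading 180 -> 0
FD 11: (9,0) -> (20,0) [heading=0, draw]
FD 9: (20,0) -> (29,0) [heading=0, draw]
LT 90: heading 0 -> 90
FD 6: (29,0) -> (29,6) [heading=90, draw]
Final: pos=(29,6), heading=90, 4 segment(s) drawn
Waypoints (5 total):
(0, 0)
(9, 0)
(20, 0)
(29, 0)
(29, 6)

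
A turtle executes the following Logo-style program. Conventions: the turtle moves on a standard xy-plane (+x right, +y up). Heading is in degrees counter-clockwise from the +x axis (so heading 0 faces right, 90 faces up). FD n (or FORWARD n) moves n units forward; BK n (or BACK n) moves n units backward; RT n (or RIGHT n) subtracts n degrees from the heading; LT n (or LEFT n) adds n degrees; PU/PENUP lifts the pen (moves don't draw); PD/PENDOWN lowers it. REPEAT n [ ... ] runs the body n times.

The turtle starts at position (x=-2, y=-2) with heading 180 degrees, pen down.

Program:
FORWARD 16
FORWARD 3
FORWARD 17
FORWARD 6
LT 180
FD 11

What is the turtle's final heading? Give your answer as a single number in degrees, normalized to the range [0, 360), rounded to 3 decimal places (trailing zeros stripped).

Executing turtle program step by step:
Start: pos=(-2,-2), heading=180, pen down
FD 16: (-2,-2) -> (-18,-2) [heading=180, draw]
FD 3: (-18,-2) -> (-21,-2) [heading=180, draw]
FD 17: (-21,-2) -> (-38,-2) [heading=180, draw]
FD 6: (-38,-2) -> (-44,-2) [heading=180, draw]
LT 180: heading 180 -> 0
FD 11: (-44,-2) -> (-33,-2) [heading=0, draw]
Final: pos=(-33,-2), heading=0, 5 segment(s) drawn

Answer: 0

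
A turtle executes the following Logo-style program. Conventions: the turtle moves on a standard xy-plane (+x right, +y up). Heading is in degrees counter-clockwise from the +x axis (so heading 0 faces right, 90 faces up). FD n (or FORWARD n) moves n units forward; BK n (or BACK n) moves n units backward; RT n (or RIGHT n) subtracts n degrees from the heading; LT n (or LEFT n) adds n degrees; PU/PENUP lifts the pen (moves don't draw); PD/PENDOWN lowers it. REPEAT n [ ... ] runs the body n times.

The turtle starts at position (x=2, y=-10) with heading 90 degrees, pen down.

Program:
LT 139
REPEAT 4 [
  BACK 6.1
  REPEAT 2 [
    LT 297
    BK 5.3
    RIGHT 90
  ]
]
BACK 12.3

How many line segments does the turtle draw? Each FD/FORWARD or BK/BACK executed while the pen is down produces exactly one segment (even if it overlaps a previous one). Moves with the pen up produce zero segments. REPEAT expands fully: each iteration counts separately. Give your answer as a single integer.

Answer: 13

Derivation:
Executing turtle program step by step:
Start: pos=(2,-10), heading=90, pen down
LT 139: heading 90 -> 229
REPEAT 4 [
  -- iteration 1/4 --
  BK 6.1: (2,-10) -> (6.002,-5.396) [heading=229, draw]
  REPEAT 2 [
    -- iteration 1/2 --
    LT 297: heading 229 -> 166
    BK 5.3: (6.002,-5.396) -> (11.145,-6.678) [heading=166, draw]
    RT 90: heading 166 -> 76
    -- iteration 2/2 --
    LT 297: heading 76 -> 13
    BK 5.3: (11.145,-6.678) -> (5.98,-7.871) [heading=13, draw]
    RT 90: heading 13 -> 283
  ]
  -- iteration 2/4 --
  BK 6.1: (5.98,-7.871) -> (4.608,-1.927) [heading=283, draw]
  REPEAT 2 [
    -- iteration 1/2 --
    LT 297: heading 283 -> 220
    BK 5.3: (4.608,-1.927) -> (8.668,1.48) [heading=220, draw]
    RT 90: heading 220 -> 130
    -- iteration 2/2 --
    LT 297: heading 130 -> 67
    BK 5.3: (8.668,1.48) -> (6.597,-3.399) [heading=67, draw]
    RT 90: heading 67 -> 337
  ]
  -- iteration 3/4 --
  BK 6.1: (6.597,-3.399) -> (0.982,-1.015) [heading=337, draw]
  REPEAT 2 [
    -- iteration 1/2 --
    LT 297: heading 337 -> 274
    BK 5.3: (0.982,-1.015) -> (0.613,4.272) [heading=274, draw]
    RT 90: heading 274 -> 184
    -- iteration 2/2 --
    LT 297: heading 184 -> 121
    BK 5.3: (0.613,4.272) -> (3.342,-0.271) [heading=121, draw]
    RT 90: heading 121 -> 31
  ]
  -- iteration 4/4 --
  BK 6.1: (3.342,-0.271) -> (-1.886,-3.413) [heading=31, draw]
  REPEAT 2 [
    -- iteration 1/2 --
    LT 297: heading 31 -> 328
    BK 5.3: (-1.886,-3.413) -> (-6.381,-0.605) [heading=328, draw]
    RT 90: heading 328 -> 238
    -- iteration 2/2 --
    LT 297: heading 238 -> 175
    BK 5.3: (-6.381,-0.605) -> (-1.101,-1.066) [heading=175, draw]
    RT 90: heading 175 -> 85
  ]
]
BK 12.3: (-1.101,-1.066) -> (-2.173,-13.32) [heading=85, draw]
Final: pos=(-2.173,-13.32), heading=85, 13 segment(s) drawn
Segments drawn: 13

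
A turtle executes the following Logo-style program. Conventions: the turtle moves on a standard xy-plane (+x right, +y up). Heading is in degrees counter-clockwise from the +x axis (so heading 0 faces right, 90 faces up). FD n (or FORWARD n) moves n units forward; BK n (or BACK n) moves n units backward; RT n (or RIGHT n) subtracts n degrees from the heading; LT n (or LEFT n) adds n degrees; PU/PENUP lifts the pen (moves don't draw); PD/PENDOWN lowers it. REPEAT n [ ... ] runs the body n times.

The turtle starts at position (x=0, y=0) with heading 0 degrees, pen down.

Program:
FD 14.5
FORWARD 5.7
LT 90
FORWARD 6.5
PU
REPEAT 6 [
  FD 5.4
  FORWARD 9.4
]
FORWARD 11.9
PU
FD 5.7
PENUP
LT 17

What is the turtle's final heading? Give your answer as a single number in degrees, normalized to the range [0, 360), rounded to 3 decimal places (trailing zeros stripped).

Answer: 107

Derivation:
Executing turtle program step by step:
Start: pos=(0,0), heading=0, pen down
FD 14.5: (0,0) -> (14.5,0) [heading=0, draw]
FD 5.7: (14.5,0) -> (20.2,0) [heading=0, draw]
LT 90: heading 0 -> 90
FD 6.5: (20.2,0) -> (20.2,6.5) [heading=90, draw]
PU: pen up
REPEAT 6 [
  -- iteration 1/6 --
  FD 5.4: (20.2,6.5) -> (20.2,11.9) [heading=90, move]
  FD 9.4: (20.2,11.9) -> (20.2,21.3) [heading=90, move]
  -- iteration 2/6 --
  FD 5.4: (20.2,21.3) -> (20.2,26.7) [heading=90, move]
  FD 9.4: (20.2,26.7) -> (20.2,36.1) [heading=90, move]
  -- iteration 3/6 --
  FD 5.4: (20.2,36.1) -> (20.2,41.5) [heading=90, move]
  FD 9.4: (20.2,41.5) -> (20.2,50.9) [heading=90, move]
  -- iteration 4/6 --
  FD 5.4: (20.2,50.9) -> (20.2,56.3) [heading=90, move]
  FD 9.4: (20.2,56.3) -> (20.2,65.7) [heading=90, move]
  -- iteration 5/6 --
  FD 5.4: (20.2,65.7) -> (20.2,71.1) [heading=90, move]
  FD 9.4: (20.2,71.1) -> (20.2,80.5) [heading=90, move]
  -- iteration 6/6 --
  FD 5.4: (20.2,80.5) -> (20.2,85.9) [heading=90, move]
  FD 9.4: (20.2,85.9) -> (20.2,95.3) [heading=90, move]
]
FD 11.9: (20.2,95.3) -> (20.2,107.2) [heading=90, move]
PU: pen up
FD 5.7: (20.2,107.2) -> (20.2,112.9) [heading=90, move]
PU: pen up
LT 17: heading 90 -> 107
Final: pos=(20.2,112.9), heading=107, 3 segment(s) drawn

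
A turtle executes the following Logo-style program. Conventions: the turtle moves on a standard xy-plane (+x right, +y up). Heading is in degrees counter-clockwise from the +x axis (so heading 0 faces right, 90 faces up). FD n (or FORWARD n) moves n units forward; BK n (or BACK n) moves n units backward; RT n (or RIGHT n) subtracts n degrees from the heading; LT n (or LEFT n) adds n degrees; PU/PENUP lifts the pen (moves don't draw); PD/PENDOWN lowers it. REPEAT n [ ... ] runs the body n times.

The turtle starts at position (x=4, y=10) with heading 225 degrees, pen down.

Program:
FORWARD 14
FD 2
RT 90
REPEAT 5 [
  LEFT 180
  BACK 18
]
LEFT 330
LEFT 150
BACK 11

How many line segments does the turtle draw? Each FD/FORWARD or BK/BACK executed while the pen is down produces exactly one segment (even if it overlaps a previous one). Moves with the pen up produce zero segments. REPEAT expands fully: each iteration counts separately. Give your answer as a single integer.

Answer: 8

Derivation:
Executing turtle program step by step:
Start: pos=(4,10), heading=225, pen down
FD 14: (4,10) -> (-5.899,0.101) [heading=225, draw]
FD 2: (-5.899,0.101) -> (-7.314,-1.314) [heading=225, draw]
RT 90: heading 225 -> 135
REPEAT 5 [
  -- iteration 1/5 --
  LT 180: heading 135 -> 315
  BK 18: (-7.314,-1.314) -> (-20.042,11.414) [heading=315, draw]
  -- iteration 2/5 --
  LT 180: heading 315 -> 135
  BK 18: (-20.042,11.414) -> (-7.314,-1.314) [heading=135, draw]
  -- iteration 3/5 --
  LT 180: heading 135 -> 315
  BK 18: (-7.314,-1.314) -> (-20.042,11.414) [heading=315, draw]
  -- iteration 4/5 --
  LT 180: heading 315 -> 135
  BK 18: (-20.042,11.414) -> (-7.314,-1.314) [heading=135, draw]
  -- iteration 5/5 --
  LT 180: heading 135 -> 315
  BK 18: (-7.314,-1.314) -> (-20.042,11.414) [heading=315, draw]
]
LT 330: heading 315 -> 285
LT 150: heading 285 -> 75
BK 11: (-20.042,11.414) -> (-22.889,0.789) [heading=75, draw]
Final: pos=(-22.889,0.789), heading=75, 8 segment(s) drawn
Segments drawn: 8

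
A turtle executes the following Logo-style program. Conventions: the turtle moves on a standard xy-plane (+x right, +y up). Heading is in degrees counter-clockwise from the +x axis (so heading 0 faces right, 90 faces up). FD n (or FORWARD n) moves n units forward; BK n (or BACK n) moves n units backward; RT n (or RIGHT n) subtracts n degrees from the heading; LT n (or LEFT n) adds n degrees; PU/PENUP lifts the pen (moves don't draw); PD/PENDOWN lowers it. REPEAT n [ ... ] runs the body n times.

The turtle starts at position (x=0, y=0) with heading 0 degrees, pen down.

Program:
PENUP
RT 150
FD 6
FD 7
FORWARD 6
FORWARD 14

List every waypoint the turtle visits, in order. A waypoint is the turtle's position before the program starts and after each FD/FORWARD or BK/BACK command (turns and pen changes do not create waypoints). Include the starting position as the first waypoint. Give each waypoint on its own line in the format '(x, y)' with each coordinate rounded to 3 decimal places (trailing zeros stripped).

Executing turtle program step by step:
Start: pos=(0,0), heading=0, pen down
PU: pen up
RT 150: heading 0 -> 210
FD 6: (0,0) -> (-5.196,-3) [heading=210, move]
FD 7: (-5.196,-3) -> (-11.258,-6.5) [heading=210, move]
FD 6: (-11.258,-6.5) -> (-16.454,-9.5) [heading=210, move]
FD 14: (-16.454,-9.5) -> (-28.579,-16.5) [heading=210, move]
Final: pos=(-28.579,-16.5), heading=210, 0 segment(s) drawn
Waypoints (5 total):
(0, 0)
(-5.196, -3)
(-11.258, -6.5)
(-16.454, -9.5)
(-28.579, -16.5)

Answer: (0, 0)
(-5.196, -3)
(-11.258, -6.5)
(-16.454, -9.5)
(-28.579, -16.5)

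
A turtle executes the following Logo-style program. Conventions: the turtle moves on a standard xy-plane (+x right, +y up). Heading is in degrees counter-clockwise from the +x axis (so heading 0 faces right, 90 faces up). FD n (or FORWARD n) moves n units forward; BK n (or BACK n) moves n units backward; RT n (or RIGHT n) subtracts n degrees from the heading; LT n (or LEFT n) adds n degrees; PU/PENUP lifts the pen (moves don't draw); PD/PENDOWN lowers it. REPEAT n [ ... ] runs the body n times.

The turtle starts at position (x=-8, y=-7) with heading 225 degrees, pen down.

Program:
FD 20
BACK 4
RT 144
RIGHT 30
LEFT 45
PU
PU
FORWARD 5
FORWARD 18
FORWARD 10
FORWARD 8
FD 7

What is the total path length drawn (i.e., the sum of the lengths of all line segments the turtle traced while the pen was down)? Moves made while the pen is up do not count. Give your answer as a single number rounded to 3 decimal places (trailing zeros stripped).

Executing turtle program step by step:
Start: pos=(-8,-7), heading=225, pen down
FD 20: (-8,-7) -> (-22.142,-21.142) [heading=225, draw]
BK 4: (-22.142,-21.142) -> (-19.314,-18.314) [heading=225, draw]
RT 144: heading 225 -> 81
RT 30: heading 81 -> 51
LT 45: heading 51 -> 96
PU: pen up
PU: pen up
FD 5: (-19.314,-18.314) -> (-19.836,-13.341) [heading=96, move]
FD 18: (-19.836,-13.341) -> (-21.718,4.56) [heading=96, move]
FD 10: (-21.718,4.56) -> (-22.763,14.506) [heading=96, move]
FD 8: (-22.763,14.506) -> (-23.599,22.462) [heading=96, move]
FD 7: (-23.599,22.462) -> (-24.331,29.423) [heading=96, move]
Final: pos=(-24.331,29.423), heading=96, 2 segment(s) drawn

Segment lengths:
  seg 1: (-8,-7) -> (-22.142,-21.142), length = 20
  seg 2: (-22.142,-21.142) -> (-19.314,-18.314), length = 4
Total = 24

Answer: 24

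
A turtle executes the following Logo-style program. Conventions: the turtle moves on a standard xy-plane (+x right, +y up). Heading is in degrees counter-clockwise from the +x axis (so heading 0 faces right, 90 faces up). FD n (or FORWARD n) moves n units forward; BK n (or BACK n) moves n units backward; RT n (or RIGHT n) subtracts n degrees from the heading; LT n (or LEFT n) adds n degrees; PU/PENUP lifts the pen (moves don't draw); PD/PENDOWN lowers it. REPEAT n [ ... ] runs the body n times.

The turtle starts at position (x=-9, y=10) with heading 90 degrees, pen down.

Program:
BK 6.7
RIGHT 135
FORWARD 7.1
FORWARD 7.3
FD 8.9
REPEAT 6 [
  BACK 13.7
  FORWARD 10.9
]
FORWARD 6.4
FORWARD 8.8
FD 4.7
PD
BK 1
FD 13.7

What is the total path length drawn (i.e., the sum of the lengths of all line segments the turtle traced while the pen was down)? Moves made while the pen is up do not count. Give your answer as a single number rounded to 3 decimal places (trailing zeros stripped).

Answer: 212.2

Derivation:
Executing turtle program step by step:
Start: pos=(-9,10), heading=90, pen down
BK 6.7: (-9,10) -> (-9,3.3) [heading=90, draw]
RT 135: heading 90 -> 315
FD 7.1: (-9,3.3) -> (-3.98,-1.72) [heading=315, draw]
FD 7.3: (-3.98,-1.72) -> (1.182,-6.882) [heading=315, draw]
FD 8.9: (1.182,-6.882) -> (7.476,-13.176) [heading=315, draw]
REPEAT 6 [
  -- iteration 1/6 --
  BK 13.7: (7.476,-13.176) -> (-2.212,-3.488) [heading=315, draw]
  FD 10.9: (-2.212,-3.488) -> (5.496,-11.196) [heading=315, draw]
  -- iteration 2/6 --
  BK 13.7: (5.496,-11.196) -> (-4.192,-1.508) [heading=315, draw]
  FD 10.9: (-4.192,-1.508) -> (3.516,-9.216) [heading=315, draw]
  -- iteration 3/6 --
  BK 13.7: (3.516,-9.216) -> (-6.172,0.472) [heading=315, draw]
  FD 10.9: (-6.172,0.472) -> (1.536,-7.236) [heading=315, draw]
  -- iteration 4/6 --
  BK 13.7: (1.536,-7.236) -> (-8.151,2.451) [heading=315, draw]
  FD 10.9: (-8.151,2.451) -> (-0.444,-5.256) [heading=315, draw]
  -- iteration 5/6 --
  BK 13.7: (-0.444,-5.256) -> (-10.131,4.431) [heading=315, draw]
  FD 10.9: (-10.131,4.431) -> (-2.424,-3.276) [heading=315, draw]
  -- iteration 6/6 --
  BK 13.7: (-2.424,-3.276) -> (-12.111,6.411) [heading=315, draw]
  FD 10.9: (-12.111,6.411) -> (-4.404,-1.296) [heading=315, draw]
]
FD 6.4: (-4.404,-1.296) -> (0.122,-5.822) [heading=315, draw]
FD 8.8: (0.122,-5.822) -> (6.344,-12.044) [heading=315, draw]
FD 4.7: (6.344,-12.044) -> (9.668,-15.368) [heading=315, draw]
PD: pen down
BK 1: (9.668,-15.368) -> (8.961,-14.661) [heading=315, draw]
FD 13.7: (8.961,-14.661) -> (18.648,-24.348) [heading=315, draw]
Final: pos=(18.648,-24.348), heading=315, 21 segment(s) drawn

Segment lengths:
  seg 1: (-9,10) -> (-9,3.3), length = 6.7
  seg 2: (-9,3.3) -> (-3.98,-1.72), length = 7.1
  seg 3: (-3.98,-1.72) -> (1.182,-6.882), length = 7.3
  seg 4: (1.182,-6.882) -> (7.476,-13.176), length = 8.9
  seg 5: (7.476,-13.176) -> (-2.212,-3.488), length = 13.7
  seg 6: (-2.212,-3.488) -> (5.496,-11.196), length = 10.9
  seg 7: (5.496,-11.196) -> (-4.192,-1.508), length = 13.7
  seg 8: (-4.192,-1.508) -> (3.516,-9.216), length = 10.9
  seg 9: (3.516,-9.216) -> (-6.172,0.472), length = 13.7
  seg 10: (-6.172,0.472) -> (1.536,-7.236), length = 10.9
  seg 11: (1.536,-7.236) -> (-8.151,2.451), length = 13.7
  seg 12: (-8.151,2.451) -> (-0.444,-5.256), length = 10.9
  seg 13: (-0.444,-5.256) -> (-10.131,4.431), length = 13.7
  seg 14: (-10.131,4.431) -> (-2.424,-3.276), length = 10.9
  seg 15: (-2.424,-3.276) -> (-12.111,6.411), length = 13.7
  seg 16: (-12.111,6.411) -> (-4.404,-1.296), length = 10.9
  seg 17: (-4.404,-1.296) -> (0.122,-5.822), length = 6.4
  seg 18: (0.122,-5.822) -> (6.344,-12.044), length = 8.8
  seg 19: (6.344,-12.044) -> (9.668,-15.368), length = 4.7
  seg 20: (9.668,-15.368) -> (8.961,-14.661), length = 1
  seg 21: (8.961,-14.661) -> (18.648,-24.348), length = 13.7
Total = 212.2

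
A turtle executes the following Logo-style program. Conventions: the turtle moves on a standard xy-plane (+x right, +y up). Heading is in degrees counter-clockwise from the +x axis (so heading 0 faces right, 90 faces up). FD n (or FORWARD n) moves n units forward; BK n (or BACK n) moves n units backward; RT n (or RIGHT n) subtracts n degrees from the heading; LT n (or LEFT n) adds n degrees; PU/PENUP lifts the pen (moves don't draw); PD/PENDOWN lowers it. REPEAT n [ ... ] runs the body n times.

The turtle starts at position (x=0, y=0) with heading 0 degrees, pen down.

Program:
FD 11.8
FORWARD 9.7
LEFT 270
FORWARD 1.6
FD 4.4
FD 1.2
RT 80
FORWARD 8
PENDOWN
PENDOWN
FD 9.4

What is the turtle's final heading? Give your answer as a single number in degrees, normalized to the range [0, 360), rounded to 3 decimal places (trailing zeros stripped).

Executing turtle program step by step:
Start: pos=(0,0), heading=0, pen down
FD 11.8: (0,0) -> (11.8,0) [heading=0, draw]
FD 9.7: (11.8,0) -> (21.5,0) [heading=0, draw]
LT 270: heading 0 -> 270
FD 1.6: (21.5,0) -> (21.5,-1.6) [heading=270, draw]
FD 4.4: (21.5,-1.6) -> (21.5,-6) [heading=270, draw]
FD 1.2: (21.5,-6) -> (21.5,-7.2) [heading=270, draw]
RT 80: heading 270 -> 190
FD 8: (21.5,-7.2) -> (13.622,-8.589) [heading=190, draw]
PD: pen down
PD: pen down
FD 9.4: (13.622,-8.589) -> (4.364,-10.221) [heading=190, draw]
Final: pos=(4.364,-10.221), heading=190, 7 segment(s) drawn

Answer: 190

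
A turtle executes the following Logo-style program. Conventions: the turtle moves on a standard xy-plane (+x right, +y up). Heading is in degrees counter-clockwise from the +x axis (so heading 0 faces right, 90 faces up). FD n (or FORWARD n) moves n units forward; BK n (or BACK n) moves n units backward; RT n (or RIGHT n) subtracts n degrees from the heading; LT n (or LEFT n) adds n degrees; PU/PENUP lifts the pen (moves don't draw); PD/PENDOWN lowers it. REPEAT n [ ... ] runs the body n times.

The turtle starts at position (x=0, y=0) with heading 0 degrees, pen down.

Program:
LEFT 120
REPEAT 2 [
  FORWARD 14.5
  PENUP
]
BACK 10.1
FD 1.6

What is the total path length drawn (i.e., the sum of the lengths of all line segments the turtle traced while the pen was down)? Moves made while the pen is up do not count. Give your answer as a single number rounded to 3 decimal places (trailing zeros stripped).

Executing turtle program step by step:
Start: pos=(0,0), heading=0, pen down
LT 120: heading 0 -> 120
REPEAT 2 [
  -- iteration 1/2 --
  FD 14.5: (0,0) -> (-7.25,12.557) [heading=120, draw]
  PU: pen up
  -- iteration 2/2 --
  FD 14.5: (-7.25,12.557) -> (-14.5,25.115) [heading=120, move]
  PU: pen up
]
BK 10.1: (-14.5,25.115) -> (-9.45,16.368) [heading=120, move]
FD 1.6: (-9.45,16.368) -> (-10.25,17.754) [heading=120, move]
Final: pos=(-10.25,17.754), heading=120, 1 segment(s) drawn

Segment lengths:
  seg 1: (0,0) -> (-7.25,12.557), length = 14.5
Total = 14.5

Answer: 14.5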